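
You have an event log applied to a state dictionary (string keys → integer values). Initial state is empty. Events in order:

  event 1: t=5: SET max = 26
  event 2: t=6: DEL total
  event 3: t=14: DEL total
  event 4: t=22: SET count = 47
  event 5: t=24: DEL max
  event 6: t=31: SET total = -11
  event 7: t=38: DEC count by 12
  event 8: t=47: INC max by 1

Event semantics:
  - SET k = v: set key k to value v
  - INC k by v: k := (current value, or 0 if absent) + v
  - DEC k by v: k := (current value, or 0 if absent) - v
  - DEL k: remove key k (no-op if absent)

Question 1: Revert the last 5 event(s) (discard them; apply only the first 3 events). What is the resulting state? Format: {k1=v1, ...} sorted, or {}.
Answer: {max=26}

Derivation:
Keep first 3 events (discard last 5):
  after event 1 (t=5: SET max = 26): {max=26}
  after event 2 (t=6: DEL total): {max=26}
  after event 3 (t=14: DEL total): {max=26}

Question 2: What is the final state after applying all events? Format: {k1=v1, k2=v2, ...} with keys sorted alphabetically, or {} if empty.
Answer: {count=35, max=1, total=-11}

Derivation:
  after event 1 (t=5: SET max = 26): {max=26}
  after event 2 (t=6: DEL total): {max=26}
  after event 3 (t=14: DEL total): {max=26}
  after event 4 (t=22: SET count = 47): {count=47, max=26}
  after event 5 (t=24: DEL max): {count=47}
  after event 6 (t=31: SET total = -11): {count=47, total=-11}
  after event 7 (t=38: DEC count by 12): {count=35, total=-11}
  after event 8 (t=47: INC max by 1): {count=35, max=1, total=-11}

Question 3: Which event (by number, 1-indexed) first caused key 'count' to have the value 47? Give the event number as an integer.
Answer: 4

Derivation:
Looking for first event where count becomes 47:
  event 4: count (absent) -> 47  <-- first match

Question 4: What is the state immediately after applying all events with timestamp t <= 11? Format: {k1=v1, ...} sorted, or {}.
Answer: {max=26}

Derivation:
Apply events with t <= 11 (2 events):
  after event 1 (t=5: SET max = 26): {max=26}
  after event 2 (t=6: DEL total): {max=26}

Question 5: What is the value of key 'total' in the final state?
Track key 'total' through all 8 events:
  event 1 (t=5: SET max = 26): total unchanged
  event 2 (t=6: DEL total): total (absent) -> (absent)
  event 3 (t=14: DEL total): total (absent) -> (absent)
  event 4 (t=22: SET count = 47): total unchanged
  event 5 (t=24: DEL max): total unchanged
  event 6 (t=31: SET total = -11): total (absent) -> -11
  event 7 (t=38: DEC count by 12): total unchanged
  event 8 (t=47: INC max by 1): total unchanged
Final: total = -11

Answer: -11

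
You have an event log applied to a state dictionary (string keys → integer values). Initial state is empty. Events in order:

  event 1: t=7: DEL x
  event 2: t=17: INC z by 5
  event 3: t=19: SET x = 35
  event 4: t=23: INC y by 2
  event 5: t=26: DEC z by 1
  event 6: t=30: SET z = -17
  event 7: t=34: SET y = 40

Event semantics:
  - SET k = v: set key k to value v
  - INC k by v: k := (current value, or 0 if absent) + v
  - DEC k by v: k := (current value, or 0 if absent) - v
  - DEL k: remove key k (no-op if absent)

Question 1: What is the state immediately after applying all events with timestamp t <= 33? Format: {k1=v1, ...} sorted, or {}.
Apply events with t <= 33 (6 events):
  after event 1 (t=7: DEL x): {}
  after event 2 (t=17: INC z by 5): {z=5}
  after event 3 (t=19: SET x = 35): {x=35, z=5}
  after event 4 (t=23: INC y by 2): {x=35, y=2, z=5}
  after event 5 (t=26: DEC z by 1): {x=35, y=2, z=4}
  after event 6 (t=30: SET z = -17): {x=35, y=2, z=-17}

Answer: {x=35, y=2, z=-17}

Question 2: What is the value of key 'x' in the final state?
Track key 'x' through all 7 events:
  event 1 (t=7: DEL x): x (absent) -> (absent)
  event 2 (t=17: INC z by 5): x unchanged
  event 3 (t=19: SET x = 35): x (absent) -> 35
  event 4 (t=23: INC y by 2): x unchanged
  event 5 (t=26: DEC z by 1): x unchanged
  event 6 (t=30: SET z = -17): x unchanged
  event 7 (t=34: SET y = 40): x unchanged
Final: x = 35

Answer: 35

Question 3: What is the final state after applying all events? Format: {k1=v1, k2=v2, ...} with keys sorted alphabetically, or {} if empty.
Answer: {x=35, y=40, z=-17}

Derivation:
  after event 1 (t=7: DEL x): {}
  after event 2 (t=17: INC z by 5): {z=5}
  after event 3 (t=19: SET x = 35): {x=35, z=5}
  after event 4 (t=23: INC y by 2): {x=35, y=2, z=5}
  after event 5 (t=26: DEC z by 1): {x=35, y=2, z=4}
  after event 6 (t=30: SET z = -17): {x=35, y=2, z=-17}
  after event 7 (t=34: SET y = 40): {x=35, y=40, z=-17}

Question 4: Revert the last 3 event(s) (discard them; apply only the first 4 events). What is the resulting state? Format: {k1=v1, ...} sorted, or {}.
Answer: {x=35, y=2, z=5}

Derivation:
Keep first 4 events (discard last 3):
  after event 1 (t=7: DEL x): {}
  after event 2 (t=17: INC z by 5): {z=5}
  after event 3 (t=19: SET x = 35): {x=35, z=5}
  after event 4 (t=23: INC y by 2): {x=35, y=2, z=5}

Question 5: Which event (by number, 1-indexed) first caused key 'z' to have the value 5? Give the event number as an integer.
Answer: 2

Derivation:
Looking for first event where z becomes 5:
  event 2: z (absent) -> 5  <-- first match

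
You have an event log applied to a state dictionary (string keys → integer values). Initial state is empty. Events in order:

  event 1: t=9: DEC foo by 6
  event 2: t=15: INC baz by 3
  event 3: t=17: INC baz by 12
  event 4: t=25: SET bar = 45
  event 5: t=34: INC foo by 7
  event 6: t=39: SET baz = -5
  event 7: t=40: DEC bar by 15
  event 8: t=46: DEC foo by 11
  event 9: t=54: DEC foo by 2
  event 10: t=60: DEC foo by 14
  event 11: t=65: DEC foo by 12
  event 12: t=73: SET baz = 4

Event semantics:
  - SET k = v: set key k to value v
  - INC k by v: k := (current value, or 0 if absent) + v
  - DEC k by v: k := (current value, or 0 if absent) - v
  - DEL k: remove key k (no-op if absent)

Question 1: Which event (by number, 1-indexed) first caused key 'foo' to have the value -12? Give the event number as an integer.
Looking for first event where foo becomes -12:
  event 1: foo = -6
  event 2: foo = -6
  event 3: foo = -6
  event 4: foo = -6
  event 5: foo = 1
  event 6: foo = 1
  event 7: foo = 1
  event 8: foo = -10
  event 9: foo -10 -> -12  <-- first match

Answer: 9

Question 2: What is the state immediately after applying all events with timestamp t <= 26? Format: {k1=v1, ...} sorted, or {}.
Apply events with t <= 26 (4 events):
  after event 1 (t=9: DEC foo by 6): {foo=-6}
  after event 2 (t=15: INC baz by 3): {baz=3, foo=-6}
  after event 3 (t=17: INC baz by 12): {baz=15, foo=-6}
  after event 4 (t=25: SET bar = 45): {bar=45, baz=15, foo=-6}

Answer: {bar=45, baz=15, foo=-6}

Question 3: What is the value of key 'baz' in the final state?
Answer: 4

Derivation:
Track key 'baz' through all 12 events:
  event 1 (t=9: DEC foo by 6): baz unchanged
  event 2 (t=15: INC baz by 3): baz (absent) -> 3
  event 3 (t=17: INC baz by 12): baz 3 -> 15
  event 4 (t=25: SET bar = 45): baz unchanged
  event 5 (t=34: INC foo by 7): baz unchanged
  event 6 (t=39: SET baz = -5): baz 15 -> -5
  event 7 (t=40: DEC bar by 15): baz unchanged
  event 8 (t=46: DEC foo by 11): baz unchanged
  event 9 (t=54: DEC foo by 2): baz unchanged
  event 10 (t=60: DEC foo by 14): baz unchanged
  event 11 (t=65: DEC foo by 12): baz unchanged
  event 12 (t=73: SET baz = 4): baz -5 -> 4
Final: baz = 4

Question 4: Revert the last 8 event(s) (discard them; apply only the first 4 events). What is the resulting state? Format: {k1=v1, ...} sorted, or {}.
Keep first 4 events (discard last 8):
  after event 1 (t=9: DEC foo by 6): {foo=-6}
  after event 2 (t=15: INC baz by 3): {baz=3, foo=-6}
  after event 3 (t=17: INC baz by 12): {baz=15, foo=-6}
  after event 4 (t=25: SET bar = 45): {bar=45, baz=15, foo=-6}

Answer: {bar=45, baz=15, foo=-6}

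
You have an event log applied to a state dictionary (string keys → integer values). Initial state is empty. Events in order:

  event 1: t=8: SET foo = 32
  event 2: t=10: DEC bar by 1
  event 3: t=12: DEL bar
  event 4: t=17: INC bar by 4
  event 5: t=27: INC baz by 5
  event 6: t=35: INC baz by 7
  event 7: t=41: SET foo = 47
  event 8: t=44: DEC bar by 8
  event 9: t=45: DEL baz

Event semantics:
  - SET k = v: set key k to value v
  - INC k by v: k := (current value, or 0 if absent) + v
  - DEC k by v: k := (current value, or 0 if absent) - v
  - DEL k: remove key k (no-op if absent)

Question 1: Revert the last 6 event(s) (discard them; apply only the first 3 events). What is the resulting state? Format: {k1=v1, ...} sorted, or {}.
Keep first 3 events (discard last 6):
  after event 1 (t=8: SET foo = 32): {foo=32}
  after event 2 (t=10: DEC bar by 1): {bar=-1, foo=32}
  after event 3 (t=12: DEL bar): {foo=32}

Answer: {foo=32}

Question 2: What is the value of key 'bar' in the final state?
Answer: -4

Derivation:
Track key 'bar' through all 9 events:
  event 1 (t=8: SET foo = 32): bar unchanged
  event 2 (t=10: DEC bar by 1): bar (absent) -> -1
  event 3 (t=12: DEL bar): bar -1 -> (absent)
  event 4 (t=17: INC bar by 4): bar (absent) -> 4
  event 5 (t=27: INC baz by 5): bar unchanged
  event 6 (t=35: INC baz by 7): bar unchanged
  event 7 (t=41: SET foo = 47): bar unchanged
  event 8 (t=44: DEC bar by 8): bar 4 -> -4
  event 9 (t=45: DEL baz): bar unchanged
Final: bar = -4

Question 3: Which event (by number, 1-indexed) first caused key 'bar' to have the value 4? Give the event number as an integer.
Looking for first event where bar becomes 4:
  event 2: bar = -1
  event 3: bar = (absent)
  event 4: bar (absent) -> 4  <-- first match

Answer: 4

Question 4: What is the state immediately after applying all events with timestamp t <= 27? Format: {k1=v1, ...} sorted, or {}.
Apply events with t <= 27 (5 events):
  after event 1 (t=8: SET foo = 32): {foo=32}
  after event 2 (t=10: DEC bar by 1): {bar=-1, foo=32}
  after event 3 (t=12: DEL bar): {foo=32}
  after event 4 (t=17: INC bar by 4): {bar=4, foo=32}
  after event 5 (t=27: INC baz by 5): {bar=4, baz=5, foo=32}

Answer: {bar=4, baz=5, foo=32}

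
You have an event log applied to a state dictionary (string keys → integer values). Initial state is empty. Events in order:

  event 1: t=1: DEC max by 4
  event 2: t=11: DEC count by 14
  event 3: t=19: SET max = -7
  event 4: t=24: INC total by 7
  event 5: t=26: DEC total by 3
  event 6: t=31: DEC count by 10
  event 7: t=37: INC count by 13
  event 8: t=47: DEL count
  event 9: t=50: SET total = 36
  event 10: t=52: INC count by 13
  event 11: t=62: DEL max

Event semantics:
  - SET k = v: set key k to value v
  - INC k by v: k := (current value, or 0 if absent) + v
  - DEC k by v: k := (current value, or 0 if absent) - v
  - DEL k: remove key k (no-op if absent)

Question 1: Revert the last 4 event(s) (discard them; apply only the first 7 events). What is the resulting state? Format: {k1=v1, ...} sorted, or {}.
Keep first 7 events (discard last 4):
  after event 1 (t=1: DEC max by 4): {max=-4}
  after event 2 (t=11: DEC count by 14): {count=-14, max=-4}
  after event 3 (t=19: SET max = -7): {count=-14, max=-7}
  after event 4 (t=24: INC total by 7): {count=-14, max=-7, total=7}
  after event 5 (t=26: DEC total by 3): {count=-14, max=-7, total=4}
  after event 6 (t=31: DEC count by 10): {count=-24, max=-7, total=4}
  after event 7 (t=37: INC count by 13): {count=-11, max=-7, total=4}

Answer: {count=-11, max=-7, total=4}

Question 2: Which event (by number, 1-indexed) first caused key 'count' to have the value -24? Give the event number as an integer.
Answer: 6

Derivation:
Looking for first event where count becomes -24:
  event 2: count = -14
  event 3: count = -14
  event 4: count = -14
  event 5: count = -14
  event 6: count -14 -> -24  <-- first match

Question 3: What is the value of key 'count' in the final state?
Track key 'count' through all 11 events:
  event 1 (t=1: DEC max by 4): count unchanged
  event 2 (t=11: DEC count by 14): count (absent) -> -14
  event 3 (t=19: SET max = -7): count unchanged
  event 4 (t=24: INC total by 7): count unchanged
  event 5 (t=26: DEC total by 3): count unchanged
  event 6 (t=31: DEC count by 10): count -14 -> -24
  event 7 (t=37: INC count by 13): count -24 -> -11
  event 8 (t=47: DEL count): count -11 -> (absent)
  event 9 (t=50: SET total = 36): count unchanged
  event 10 (t=52: INC count by 13): count (absent) -> 13
  event 11 (t=62: DEL max): count unchanged
Final: count = 13

Answer: 13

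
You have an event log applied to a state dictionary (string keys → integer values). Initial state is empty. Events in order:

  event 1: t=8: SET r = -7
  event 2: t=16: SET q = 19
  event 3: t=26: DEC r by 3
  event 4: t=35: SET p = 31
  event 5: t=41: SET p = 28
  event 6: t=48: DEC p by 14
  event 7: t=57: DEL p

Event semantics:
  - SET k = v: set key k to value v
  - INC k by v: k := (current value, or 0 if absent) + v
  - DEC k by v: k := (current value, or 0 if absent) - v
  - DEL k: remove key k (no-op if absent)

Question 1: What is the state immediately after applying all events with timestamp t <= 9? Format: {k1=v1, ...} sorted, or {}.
Answer: {r=-7}

Derivation:
Apply events with t <= 9 (1 events):
  after event 1 (t=8: SET r = -7): {r=-7}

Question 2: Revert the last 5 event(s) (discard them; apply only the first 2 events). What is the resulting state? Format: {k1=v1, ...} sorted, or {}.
Keep first 2 events (discard last 5):
  after event 1 (t=8: SET r = -7): {r=-7}
  after event 2 (t=16: SET q = 19): {q=19, r=-7}

Answer: {q=19, r=-7}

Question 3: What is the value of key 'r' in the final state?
Track key 'r' through all 7 events:
  event 1 (t=8: SET r = -7): r (absent) -> -7
  event 2 (t=16: SET q = 19): r unchanged
  event 3 (t=26: DEC r by 3): r -7 -> -10
  event 4 (t=35: SET p = 31): r unchanged
  event 5 (t=41: SET p = 28): r unchanged
  event 6 (t=48: DEC p by 14): r unchanged
  event 7 (t=57: DEL p): r unchanged
Final: r = -10

Answer: -10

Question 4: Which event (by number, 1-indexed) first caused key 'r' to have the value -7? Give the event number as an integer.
Looking for first event where r becomes -7:
  event 1: r (absent) -> -7  <-- first match

Answer: 1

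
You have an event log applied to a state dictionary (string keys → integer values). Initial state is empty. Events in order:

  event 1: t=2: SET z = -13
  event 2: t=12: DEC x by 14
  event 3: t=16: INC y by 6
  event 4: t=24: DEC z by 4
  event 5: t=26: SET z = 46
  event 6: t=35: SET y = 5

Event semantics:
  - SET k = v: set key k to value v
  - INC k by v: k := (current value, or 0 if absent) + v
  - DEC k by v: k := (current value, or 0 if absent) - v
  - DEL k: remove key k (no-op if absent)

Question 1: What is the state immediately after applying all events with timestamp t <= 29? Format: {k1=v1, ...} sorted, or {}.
Apply events with t <= 29 (5 events):
  after event 1 (t=2: SET z = -13): {z=-13}
  after event 2 (t=12: DEC x by 14): {x=-14, z=-13}
  after event 3 (t=16: INC y by 6): {x=-14, y=6, z=-13}
  after event 4 (t=24: DEC z by 4): {x=-14, y=6, z=-17}
  after event 5 (t=26: SET z = 46): {x=-14, y=6, z=46}

Answer: {x=-14, y=6, z=46}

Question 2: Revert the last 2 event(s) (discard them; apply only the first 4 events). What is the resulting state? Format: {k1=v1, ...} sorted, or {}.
Keep first 4 events (discard last 2):
  after event 1 (t=2: SET z = -13): {z=-13}
  after event 2 (t=12: DEC x by 14): {x=-14, z=-13}
  after event 3 (t=16: INC y by 6): {x=-14, y=6, z=-13}
  after event 4 (t=24: DEC z by 4): {x=-14, y=6, z=-17}

Answer: {x=-14, y=6, z=-17}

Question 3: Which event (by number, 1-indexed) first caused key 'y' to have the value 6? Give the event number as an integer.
Looking for first event where y becomes 6:
  event 3: y (absent) -> 6  <-- first match

Answer: 3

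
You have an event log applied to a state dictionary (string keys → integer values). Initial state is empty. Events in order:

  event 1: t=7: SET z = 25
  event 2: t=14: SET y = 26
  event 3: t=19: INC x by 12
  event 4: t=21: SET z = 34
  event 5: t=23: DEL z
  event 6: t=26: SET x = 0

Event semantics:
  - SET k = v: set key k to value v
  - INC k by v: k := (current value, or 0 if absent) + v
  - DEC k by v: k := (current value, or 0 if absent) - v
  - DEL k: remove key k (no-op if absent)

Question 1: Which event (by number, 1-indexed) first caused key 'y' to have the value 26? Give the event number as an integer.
Looking for first event where y becomes 26:
  event 2: y (absent) -> 26  <-- first match

Answer: 2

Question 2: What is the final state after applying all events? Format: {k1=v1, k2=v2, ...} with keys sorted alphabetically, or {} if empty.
  after event 1 (t=7: SET z = 25): {z=25}
  after event 2 (t=14: SET y = 26): {y=26, z=25}
  after event 3 (t=19: INC x by 12): {x=12, y=26, z=25}
  after event 4 (t=21: SET z = 34): {x=12, y=26, z=34}
  after event 5 (t=23: DEL z): {x=12, y=26}
  after event 6 (t=26: SET x = 0): {x=0, y=26}

Answer: {x=0, y=26}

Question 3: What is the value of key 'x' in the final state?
Answer: 0

Derivation:
Track key 'x' through all 6 events:
  event 1 (t=7: SET z = 25): x unchanged
  event 2 (t=14: SET y = 26): x unchanged
  event 3 (t=19: INC x by 12): x (absent) -> 12
  event 4 (t=21: SET z = 34): x unchanged
  event 5 (t=23: DEL z): x unchanged
  event 6 (t=26: SET x = 0): x 12 -> 0
Final: x = 0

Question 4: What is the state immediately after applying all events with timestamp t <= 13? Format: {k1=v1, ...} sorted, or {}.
Apply events with t <= 13 (1 events):
  after event 1 (t=7: SET z = 25): {z=25}

Answer: {z=25}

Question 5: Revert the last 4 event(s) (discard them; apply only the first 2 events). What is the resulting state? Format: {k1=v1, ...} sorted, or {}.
Answer: {y=26, z=25}

Derivation:
Keep first 2 events (discard last 4):
  after event 1 (t=7: SET z = 25): {z=25}
  after event 2 (t=14: SET y = 26): {y=26, z=25}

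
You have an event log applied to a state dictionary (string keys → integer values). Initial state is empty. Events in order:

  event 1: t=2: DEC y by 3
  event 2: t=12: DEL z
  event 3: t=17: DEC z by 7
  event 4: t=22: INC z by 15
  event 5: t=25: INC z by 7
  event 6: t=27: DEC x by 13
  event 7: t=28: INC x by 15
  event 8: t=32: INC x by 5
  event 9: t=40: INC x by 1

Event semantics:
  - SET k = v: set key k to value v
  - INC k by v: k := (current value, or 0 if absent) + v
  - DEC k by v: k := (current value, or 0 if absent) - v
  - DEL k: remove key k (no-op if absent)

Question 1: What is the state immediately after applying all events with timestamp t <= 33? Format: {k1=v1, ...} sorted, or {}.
Apply events with t <= 33 (8 events):
  after event 1 (t=2: DEC y by 3): {y=-3}
  after event 2 (t=12: DEL z): {y=-3}
  after event 3 (t=17: DEC z by 7): {y=-3, z=-7}
  after event 4 (t=22: INC z by 15): {y=-3, z=8}
  after event 5 (t=25: INC z by 7): {y=-3, z=15}
  after event 6 (t=27: DEC x by 13): {x=-13, y=-3, z=15}
  after event 7 (t=28: INC x by 15): {x=2, y=-3, z=15}
  after event 8 (t=32: INC x by 5): {x=7, y=-3, z=15}

Answer: {x=7, y=-3, z=15}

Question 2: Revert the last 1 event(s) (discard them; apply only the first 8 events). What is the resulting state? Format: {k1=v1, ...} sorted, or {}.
Answer: {x=7, y=-3, z=15}

Derivation:
Keep first 8 events (discard last 1):
  after event 1 (t=2: DEC y by 3): {y=-3}
  after event 2 (t=12: DEL z): {y=-3}
  after event 3 (t=17: DEC z by 7): {y=-3, z=-7}
  after event 4 (t=22: INC z by 15): {y=-3, z=8}
  after event 5 (t=25: INC z by 7): {y=-3, z=15}
  after event 6 (t=27: DEC x by 13): {x=-13, y=-3, z=15}
  after event 7 (t=28: INC x by 15): {x=2, y=-3, z=15}
  after event 8 (t=32: INC x by 5): {x=7, y=-3, z=15}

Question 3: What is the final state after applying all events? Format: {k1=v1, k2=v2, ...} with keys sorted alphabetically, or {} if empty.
  after event 1 (t=2: DEC y by 3): {y=-3}
  after event 2 (t=12: DEL z): {y=-3}
  after event 3 (t=17: DEC z by 7): {y=-3, z=-7}
  after event 4 (t=22: INC z by 15): {y=-3, z=8}
  after event 5 (t=25: INC z by 7): {y=-3, z=15}
  after event 6 (t=27: DEC x by 13): {x=-13, y=-3, z=15}
  after event 7 (t=28: INC x by 15): {x=2, y=-3, z=15}
  after event 8 (t=32: INC x by 5): {x=7, y=-3, z=15}
  after event 9 (t=40: INC x by 1): {x=8, y=-3, z=15}

Answer: {x=8, y=-3, z=15}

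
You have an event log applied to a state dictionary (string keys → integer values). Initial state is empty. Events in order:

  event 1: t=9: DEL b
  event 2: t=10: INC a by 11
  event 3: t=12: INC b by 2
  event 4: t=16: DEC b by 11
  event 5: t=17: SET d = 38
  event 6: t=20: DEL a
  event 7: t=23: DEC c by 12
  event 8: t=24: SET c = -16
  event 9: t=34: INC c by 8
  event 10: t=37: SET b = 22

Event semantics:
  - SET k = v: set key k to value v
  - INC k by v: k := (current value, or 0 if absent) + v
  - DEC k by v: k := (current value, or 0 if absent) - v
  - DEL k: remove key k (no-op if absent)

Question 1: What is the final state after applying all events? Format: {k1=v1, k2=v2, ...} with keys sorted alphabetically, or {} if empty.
Answer: {b=22, c=-8, d=38}

Derivation:
  after event 1 (t=9: DEL b): {}
  after event 2 (t=10: INC a by 11): {a=11}
  after event 3 (t=12: INC b by 2): {a=11, b=2}
  after event 4 (t=16: DEC b by 11): {a=11, b=-9}
  after event 5 (t=17: SET d = 38): {a=11, b=-9, d=38}
  after event 6 (t=20: DEL a): {b=-9, d=38}
  after event 7 (t=23: DEC c by 12): {b=-9, c=-12, d=38}
  after event 8 (t=24: SET c = -16): {b=-9, c=-16, d=38}
  after event 9 (t=34: INC c by 8): {b=-9, c=-8, d=38}
  after event 10 (t=37: SET b = 22): {b=22, c=-8, d=38}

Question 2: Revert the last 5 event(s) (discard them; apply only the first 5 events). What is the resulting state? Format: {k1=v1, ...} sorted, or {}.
Keep first 5 events (discard last 5):
  after event 1 (t=9: DEL b): {}
  after event 2 (t=10: INC a by 11): {a=11}
  after event 3 (t=12: INC b by 2): {a=11, b=2}
  after event 4 (t=16: DEC b by 11): {a=11, b=-9}
  after event 5 (t=17: SET d = 38): {a=11, b=-9, d=38}

Answer: {a=11, b=-9, d=38}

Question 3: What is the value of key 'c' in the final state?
Answer: -8

Derivation:
Track key 'c' through all 10 events:
  event 1 (t=9: DEL b): c unchanged
  event 2 (t=10: INC a by 11): c unchanged
  event 3 (t=12: INC b by 2): c unchanged
  event 4 (t=16: DEC b by 11): c unchanged
  event 5 (t=17: SET d = 38): c unchanged
  event 6 (t=20: DEL a): c unchanged
  event 7 (t=23: DEC c by 12): c (absent) -> -12
  event 8 (t=24: SET c = -16): c -12 -> -16
  event 9 (t=34: INC c by 8): c -16 -> -8
  event 10 (t=37: SET b = 22): c unchanged
Final: c = -8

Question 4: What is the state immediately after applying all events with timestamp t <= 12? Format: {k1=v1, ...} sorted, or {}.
Answer: {a=11, b=2}

Derivation:
Apply events with t <= 12 (3 events):
  after event 1 (t=9: DEL b): {}
  after event 2 (t=10: INC a by 11): {a=11}
  after event 3 (t=12: INC b by 2): {a=11, b=2}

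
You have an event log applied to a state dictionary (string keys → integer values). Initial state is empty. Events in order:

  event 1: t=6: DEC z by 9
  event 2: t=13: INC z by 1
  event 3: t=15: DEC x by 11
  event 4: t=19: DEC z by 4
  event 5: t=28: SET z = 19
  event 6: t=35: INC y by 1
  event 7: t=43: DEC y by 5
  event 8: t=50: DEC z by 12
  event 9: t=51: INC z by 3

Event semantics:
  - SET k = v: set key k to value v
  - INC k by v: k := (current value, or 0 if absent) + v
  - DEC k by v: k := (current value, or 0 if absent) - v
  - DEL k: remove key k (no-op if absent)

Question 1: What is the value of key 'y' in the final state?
Track key 'y' through all 9 events:
  event 1 (t=6: DEC z by 9): y unchanged
  event 2 (t=13: INC z by 1): y unchanged
  event 3 (t=15: DEC x by 11): y unchanged
  event 4 (t=19: DEC z by 4): y unchanged
  event 5 (t=28: SET z = 19): y unchanged
  event 6 (t=35: INC y by 1): y (absent) -> 1
  event 7 (t=43: DEC y by 5): y 1 -> -4
  event 8 (t=50: DEC z by 12): y unchanged
  event 9 (t=51: INC z by 3): y unchanged
Final: y = -4

Answer: -4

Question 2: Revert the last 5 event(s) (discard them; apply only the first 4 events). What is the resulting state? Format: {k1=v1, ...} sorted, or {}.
Answer: {x=-11, z=-12}

Derivation:
Keep first 4 events (discard last 5):
  after event 1 (t=6: DEC z by 9): {z=-9}
  after event 2 (t=13: INC z by 1): {z=-8}
  after event 3 (t=15: DEC x by 11): {x=-11, z=-8}
  after event 4 (t=19: DEC z by 4): {x=-11, z=-12}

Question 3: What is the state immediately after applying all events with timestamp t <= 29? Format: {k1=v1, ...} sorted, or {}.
Apply events with t <= 29 (5 events):
  after event 1 (t=6: DEC z by 9): {z=-9}
  after event 2 (t=13: INC z by 1): {z=-8}
  after event 3 (t=15: DEC x by 11): {x=-11, z=-8}
  after event 4 (t=19: DEC z by 4): {x=-11, z=-12}
  after event 5 (t=28: SET z = 19): {x=-11, z=19}

Answer: {x=-11, z=19}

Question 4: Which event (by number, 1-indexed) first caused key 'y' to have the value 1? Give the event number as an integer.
Answer: 6

Derivation:
Looking for first event where y becomes 1:
  event 6: y (absent) -> 1  <-- first match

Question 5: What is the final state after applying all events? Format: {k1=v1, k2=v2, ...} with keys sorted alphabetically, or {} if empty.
  after event 1 (t=6: DEC z by 9): {z=-9}
  after event 2 (t=13: INC z by 1): {z=-8}
  after event 3 (t=15: DEC x by 11): {x=-11, z=-8}
  after event 4 (t=19: DEC z by 4): {x=-11, z=-12}
  after event 5 (t=28: SET z = 19): {x=-11, z=19}
  after event 6 (t=35: INC y by 1): {x=-11, y=1, z=19}
  after event 7 (t=43: DEC y by 5): {x=-11, y=-4, z=19}
  after event 8 (t=50: DEC z by 12): {x=-11, y=-4, z=7}
  after event 9 (t=51: INC z by 3): {x=-11, y=-4, z=10}

Answer: {x=-11, y=-4, z=10}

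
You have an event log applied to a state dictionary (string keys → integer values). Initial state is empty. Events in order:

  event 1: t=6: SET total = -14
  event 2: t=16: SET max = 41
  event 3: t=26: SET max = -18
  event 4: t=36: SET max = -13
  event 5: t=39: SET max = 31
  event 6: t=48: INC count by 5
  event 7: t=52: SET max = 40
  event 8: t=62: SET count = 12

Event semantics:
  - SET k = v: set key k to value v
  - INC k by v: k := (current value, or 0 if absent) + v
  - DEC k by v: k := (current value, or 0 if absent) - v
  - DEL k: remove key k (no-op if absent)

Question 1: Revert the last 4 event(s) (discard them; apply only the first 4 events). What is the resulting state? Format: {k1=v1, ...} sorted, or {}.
Keep first 4 events (discard last 4):
  after event 1 (t=6: SET total = -14): {total=-14}
  after event 2 (t=16: SET max = 41): {max=41, total=-14}
  after event 3 (t=26: SET max = -18): {max=-18, total=-14}
  after event 4 (t=36: SET max = -13): {max=-13, total=-14}

Answer: {max=-13, total=-14}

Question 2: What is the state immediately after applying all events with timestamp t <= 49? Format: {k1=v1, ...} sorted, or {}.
Answer: {count=5, max=31, total=-14}

Derivation:
Apply events with t <= 49 (6 events):
  after event 1 (t=6: SET total = -14): {total=-14}
  after event 2 (t=16: SET max = 41): {max=41, total=-14}
  after event 3 (t=26: SET max = -18): {max=-18, total=-14}
  after event 4 (t=36: SET max = -13): {max=-13, total=-14}
  after event 5 (t=39: SET max = 31): {max=31, total=-14}
  after event 6 (t=48: INC count by 5): {count=5, max=31, total=-14}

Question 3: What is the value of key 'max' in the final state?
Track key 'max' through all 8 events:
  event 1 (t=6: SET total = -14): max unchanged
  event 2 (t=16: SET max = 41): max (absent) -> 41
  event 3 (t=26: SET max = -18): max 41 -> -18
  event 4 (t=36: SET max = -13): max -18 -> -13
  event 5 (t=39: SET max = 31): max -13 -> 31
  event 6 (t=48: INC count by 5): max unchanged
  event 7 (t=52: SET max = 40): max 31 -> 40
  event 8 (t=62: SET count = 12): max unchanged
Final: max = 40

Answer: 40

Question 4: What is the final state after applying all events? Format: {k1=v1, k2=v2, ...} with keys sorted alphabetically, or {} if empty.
  after event 1 (t=6: SET total = -14): {total=-14}
  after event 2 (t=16: SET max = 41): {max=41, total=-14}
  after event 3 (t=26: SET max = -18): {max=-18, total=-14}
  after event 4 (t=36: SET max = -13): {max=-13, total=-14}
  after event 5 (t=39: SET max = 31): {max=31, total=-14}
  after event 6 (t=48: INC count by 5): {count=5, max=31, total=-14}
  after event 7 (t=52: SET max = 40): {count=5, max=40, total=-14}
  after event 8 (t=62: SET count = 12): {count=12, max=40, total=-14}

Answer: {count=12, max=40, total=-14}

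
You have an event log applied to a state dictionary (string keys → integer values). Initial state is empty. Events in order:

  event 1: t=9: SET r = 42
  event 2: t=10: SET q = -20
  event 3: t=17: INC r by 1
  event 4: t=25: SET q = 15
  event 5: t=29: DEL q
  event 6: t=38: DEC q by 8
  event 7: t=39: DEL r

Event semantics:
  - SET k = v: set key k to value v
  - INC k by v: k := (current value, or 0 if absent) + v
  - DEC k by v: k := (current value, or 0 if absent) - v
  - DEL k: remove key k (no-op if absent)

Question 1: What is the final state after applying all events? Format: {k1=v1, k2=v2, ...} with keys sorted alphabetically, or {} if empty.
  after event 1 (t=9: SET r = 42): {r=42}
  after event 2 (t=10: SET q = -20): {q=-20, r=42}
  after event 3 (t=17: INC r by 1): {q=-20, r=43}
  after event 4 (t=25: SET q = 15): {q=15, r=43}
  after event 5 (t=29: DEL q): {r=43}
  after event 6 (t=38: DEC q by 8): {q=-8, r=43}
  after event 7 (t=39: DEL r): {q=-8}

Answer: {q=-8}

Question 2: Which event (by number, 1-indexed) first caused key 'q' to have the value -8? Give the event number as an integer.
Answer: 6

Derivation:
Looking for first event where q becomes -8:
  event 2: q = -20
  event 3: q = -20
  event 4: q = 15
  event 5: q = (absent)
  event 6: q (absent) -> -8  <-- first match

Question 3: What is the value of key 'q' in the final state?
Answer: -8

Derivation:
Track key 'q' through all 7 events:
  event 1 (t=9: SET r = 42): q unchanged
  event 2 (t=10: SET q = -20): q (absent) -> -20
  event 3 (t=17: INC r by 1): q unchanged
  event 4 (t=25: SET q = 15): q -20 -> 15
  event 5 (t=29: DEL q): q 15 -> (absent)
  event 6 (t=38: DEC q by 8): q (absent) -> -8
  event 7 (t=39: DEL r): q unchanged
Final: q = -8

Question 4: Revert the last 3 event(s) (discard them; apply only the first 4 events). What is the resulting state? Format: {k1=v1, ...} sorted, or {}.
Answer: {q=15, r=43}

Derivation:
Keep first 4 events (discard last 3):
  after event 1 (t=9: SET r = 42): {r=42}
  after event 2 (t=10: SET q = -20): {q=-20, r=42}
  after event 3 (t=17: INC r by 1): {q=-20, r=43}
  after event 4 (t=25: SET q = 15): {q=15, r=43}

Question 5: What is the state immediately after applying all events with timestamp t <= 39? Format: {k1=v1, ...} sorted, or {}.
Apply events with t <= 39 (7 events):
  after event 1 (t=9: SET r = 42): {r=42}
  after event 2 (t=10: SET q = -20): {q=-20, r=42}
  after event 3 (t=17: INC r by 1): {q=-20, r=43}
  after event 4 (t=25: SET q = 15): {q=15, r=43}
  after event 5 (t=29: DEL q): {r=43}
  after event 6 (t=38: DEC q by 8): {q=-8, r=43}
  after event 7 (t=39: DEL r): {q=-8}

Answer: {q=-8}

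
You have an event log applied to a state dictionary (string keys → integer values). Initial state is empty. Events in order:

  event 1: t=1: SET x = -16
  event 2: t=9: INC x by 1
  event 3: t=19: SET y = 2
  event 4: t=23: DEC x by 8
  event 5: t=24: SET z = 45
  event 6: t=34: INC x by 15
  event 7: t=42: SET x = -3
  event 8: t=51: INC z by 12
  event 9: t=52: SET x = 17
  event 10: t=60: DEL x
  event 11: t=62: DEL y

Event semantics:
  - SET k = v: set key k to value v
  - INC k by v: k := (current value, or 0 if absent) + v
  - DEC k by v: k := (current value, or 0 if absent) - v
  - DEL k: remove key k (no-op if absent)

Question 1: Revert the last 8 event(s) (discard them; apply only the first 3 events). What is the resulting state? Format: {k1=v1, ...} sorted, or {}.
Keep first 3 events (discard last 8):
  after event 1 (t=1: SET x = -16): {x=-16}
  after event 2 (t=9: INC x by 1): {x=-15}
  after event 3 (t=19: SET y = 2): {x=-15, y=2}

Answer: {x=-15, y=2}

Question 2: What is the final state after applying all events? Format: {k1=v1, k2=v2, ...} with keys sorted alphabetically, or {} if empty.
  after event 1 (t=1: SET x = -16): {x=-16}
  after event 2 (t=9: INC x by 1): {x=-15}
  after event 3 (t=19: SET y = 2): {x=-15, y=2}
  after event 4 (t=23: DEC x by 8): {x=-23, y=2}
  after event 5 (t=24: SET z = 45): {x=-23, y=2, z=45}
  after event 6 (t=34: INC x by 15): {x=-8, y=2, z=45}
  after event 7 (t=42: SET x = -3): {x=-3, y=2, z=45}
  after event 8 (t=51: INC z by 12): {x=-3, y=2, z=57}
  after event 9 (t=52: SET x = 17): {x=17, y=2, z=57}
  after event 10 (t=60: DEL x): {y=2, z=57}
  after event 11 (t=62: DEL y): {z=57}

Answer: {z=57}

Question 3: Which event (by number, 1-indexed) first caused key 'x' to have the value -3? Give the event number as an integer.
Answer: 7

Derivation:
Looking for first event where x becomes -3:
  event 1: x = -16
  event 2: x = -15
  event 3: x = -15
  event 4: x = -23
  event 5: x = -23
  event 6: x = -8
  event 7: x -8 -> -3  <-- first match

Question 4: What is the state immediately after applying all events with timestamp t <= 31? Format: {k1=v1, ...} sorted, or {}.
Apply events with t <= 31 (5 events):
  after event 1 (t=1: SET x = -16): {x=-16}
  after event 2 (t=9: INC x by 1): {x=-15}
  after event 3 (t=19: SET y = 2): {x=-15, y=2}
  after event 4 (t=23: DEC x by 8): {x=-23, y=2}
  after event 5 (t=24: SET z = 45): {x=-23, y=2, z=45}

Answer: {x=-23, y=2, z=45}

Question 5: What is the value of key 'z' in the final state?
Answer: 57

Derivation:
Track key 'z' through all 11 events:
  event 1 (t=1: SET x = -16): z unchanged
  event 2 (t=9: INC x by 1): z unchanged
  event 3 (t=19: SET y = 2): z unchanged
  event 4 (t=23: DEC x by 8): z unchanged
  event 5 (t=24: SET z = 45): z (absent) -> 45
  event 6 (t=34: INC x by 15): z unchanged
  event 7 (t=42: SET x = -3): z unchanged
  event 8 (t=51: INC z by 12): z 45 -> 57
  event 9 (t=52: SET x = 17): z unchanged
  event 10 (t=60: DEL x): z unchanged
  event 11 (t=62: DEL y): z unchanged
Final: z = 57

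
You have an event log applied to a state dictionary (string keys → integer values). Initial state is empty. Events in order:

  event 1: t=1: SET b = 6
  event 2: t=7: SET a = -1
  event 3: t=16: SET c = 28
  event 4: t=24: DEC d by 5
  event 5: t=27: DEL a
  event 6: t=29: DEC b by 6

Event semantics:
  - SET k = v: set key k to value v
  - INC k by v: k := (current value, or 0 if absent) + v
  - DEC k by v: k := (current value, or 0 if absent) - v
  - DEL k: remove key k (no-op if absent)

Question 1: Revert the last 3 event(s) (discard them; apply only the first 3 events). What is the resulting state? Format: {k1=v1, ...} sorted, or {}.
Answer: {a=-1, b=6, c=28}

Derivation:
Keep first 3 events (discard last 3):
  after event 1 (t=1: SET b = 6): {b=6}
  after event 2 (t=7: SET a = -1): {a=-1, b=6}
  after event 3 (t=16: SET c = 28): {a=-1, b=6, c=28}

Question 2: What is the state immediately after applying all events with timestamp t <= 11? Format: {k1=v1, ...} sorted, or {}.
Apply events with t <= 11 (2 events):
  after event 1 (t=1: SET b = 6): {b=6}
  after event 2 (t=7: SET a = -1): {a=-1, b=6}

Answer: {a=-1, b=6}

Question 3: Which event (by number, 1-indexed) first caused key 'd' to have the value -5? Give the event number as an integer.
Looking for first event where d becomes -5:
  event 4: d (absent) -> -5  <-- first match

Answer: 4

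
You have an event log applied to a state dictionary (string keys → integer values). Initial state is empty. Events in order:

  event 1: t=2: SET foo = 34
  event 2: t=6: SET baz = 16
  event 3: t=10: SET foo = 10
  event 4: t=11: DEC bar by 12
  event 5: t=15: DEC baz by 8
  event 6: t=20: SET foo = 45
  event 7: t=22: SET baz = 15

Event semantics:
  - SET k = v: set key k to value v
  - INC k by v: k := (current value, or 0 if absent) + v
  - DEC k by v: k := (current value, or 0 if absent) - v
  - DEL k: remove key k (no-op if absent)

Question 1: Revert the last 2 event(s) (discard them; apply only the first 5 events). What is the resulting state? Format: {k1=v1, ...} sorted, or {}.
Answer: {bar=-12, baz=8, foo=10}

Derivation:
Keep first 5 events (discard last 2):
  after event 1 (t=2: SET foo = 34): {foo=34}
  after event 2 (t=6: SET baz = 16): {baz=16, foo=34}
  after event 3 (t=10: SET foo = 10): {baz=16, foo=10}
  after event 4 (t=11: DEC bar by 12): {bar=-12, baz=16, foo=10}
  after event 5 (t=15: DEC baz by 8): {bar=-12, baz=8, foo=10}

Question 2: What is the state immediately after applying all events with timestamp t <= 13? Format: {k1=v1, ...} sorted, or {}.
Answer: {bar=-12, baz=16, foo=10}

Derivation:
Apply events with t <= 13 (4 events):
  after event 1 (t=2: SET foo = 34): {foo=34}
  after event 2 (t=6: SET baz = 16): {baz=16, foo=34}
  after event 3 (t=10: SET foo = 10): {baz=16, foo=10}
  after event 4 (t=11: DEC bar by 12): {bar=-12, baz=16, foo=10}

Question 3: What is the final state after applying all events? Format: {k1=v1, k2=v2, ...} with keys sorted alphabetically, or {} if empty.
  after event 1 (t=2: SET foo = 34): {foo=34}
  after event 2 (t=6: SET baz = 16): {baz=16, foo=34}
  after event 3 (t=10: SET foo = 10): {baz=16, foo=10}
  after event 4 (t=11: DEC bar by 12): {bar=-12, baz=16, foo=10}
  after event 5 (t=15: DEC baz by 8): {bar=-12, baz=8, foo=10}
  after event 6 (t=20: SET foo = 45): {bar=-12, baz=8, foo=45}
  after event 7 (t=22: SET baz = 15): {bar=-12, baz=15, foo=45}

Answer: {bar=-12, baz=15, foo=45}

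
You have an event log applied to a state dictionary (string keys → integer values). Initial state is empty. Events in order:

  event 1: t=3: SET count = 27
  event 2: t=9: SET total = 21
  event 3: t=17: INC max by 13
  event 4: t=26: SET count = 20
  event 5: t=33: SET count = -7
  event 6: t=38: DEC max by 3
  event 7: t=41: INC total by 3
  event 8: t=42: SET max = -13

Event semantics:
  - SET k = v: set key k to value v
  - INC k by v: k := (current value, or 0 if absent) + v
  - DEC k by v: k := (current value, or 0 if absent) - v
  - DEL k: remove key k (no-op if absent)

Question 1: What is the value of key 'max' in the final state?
Answer: -13

Derivation:
Track key 'max' through all 8 events:
  event 1 (t=3: SET count = 27): max unchanged
  event 2 (t=9: SET total = 21): max unchanged
  event 3 (t=17: INC max by 13): max (absent) -> 13
  event 4 (t=26: SET count = 20): max unchanged
  event 5 (t=33: SET count = -7): max unchanged
  event 6 (t=38: DEC max by 3): max 13 -> 10
  event 7 (t=41: INC total by 3): max unchanged
  event 8 (t=42: SET max = -13): max 10 -> -13
Final: max = -13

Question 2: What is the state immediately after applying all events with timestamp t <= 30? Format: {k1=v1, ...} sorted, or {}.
Apply events with t <= 30 (4 events):
  after event 1 (t=3: SET count = 27): {count=27}
  after event 2 (t=9: SET total = 21): {count=27, total=21}
  after event 3 (t=17: INC max by 13): {count=27, max=13, total=21}
  after event 4 (t=26: SET count = 20): {count=20, max=13, total=21}

Answer: {count=20, max=13, total=21}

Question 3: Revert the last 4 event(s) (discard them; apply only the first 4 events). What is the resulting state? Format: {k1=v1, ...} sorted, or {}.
Answer: {count=20, max=13, total=21}

Derivation:
Keep first 4 events (discard last 4):
  after event 1 (t=3: SET count = 27): {count=27}
  after event 2 (t=9: SET total = 21): {count=27, total=21}
  after event 3 (t=17: INC max by 13): {count=27, max=13, total=21}
  after event 4 (t=26: SET count = 20): {count=20, max=13, total=21}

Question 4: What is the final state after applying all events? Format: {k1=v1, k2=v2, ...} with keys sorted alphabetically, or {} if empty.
Answer: {count=-7, max=-13, total=24}

Derivation:
  after event 1 (t=3: SET count = 27): {count=27}
  after event 2 (t=9: SET total = 21): {count=27, total=21}
  after event 3 (t=17: INC max by 13): {count=27, max=13, total=21}
  after event 4 (t=26: SET count = 20): {count=20, max=13, total=21}
  after event 5 (t=33: SET count = -7): {count=-7, max=13, total=21}
  after event 6 (t=38: DEC max by 3): {count=-7, max=10, total=21}
  after event 7 (t=41: INC total by 3): {count=-7, max=10, total=24}
  after event 8 (t=42: SET max = -13): {count=-7, max=-13, total=24}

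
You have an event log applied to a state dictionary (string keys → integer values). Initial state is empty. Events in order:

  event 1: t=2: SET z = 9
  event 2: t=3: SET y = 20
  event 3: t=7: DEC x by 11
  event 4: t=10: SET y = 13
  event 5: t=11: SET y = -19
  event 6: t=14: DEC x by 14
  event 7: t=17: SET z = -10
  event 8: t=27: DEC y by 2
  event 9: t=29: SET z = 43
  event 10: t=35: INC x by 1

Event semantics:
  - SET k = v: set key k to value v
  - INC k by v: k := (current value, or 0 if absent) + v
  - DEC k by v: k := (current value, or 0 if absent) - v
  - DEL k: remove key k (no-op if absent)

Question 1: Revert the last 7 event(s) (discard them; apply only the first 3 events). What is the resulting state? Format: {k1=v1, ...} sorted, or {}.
Answer: {x=-11, y=20, z=9}

Derivation:
Keep first 3 events (discard last 7):
  after event 1 (t=2: SET z = 9): {z=9}
  after event 2 (t=3: SET y = 20): {y=20, z=9}
  after event 3 (t=7: DEC x by 11): {x=-11, y=20, z=9}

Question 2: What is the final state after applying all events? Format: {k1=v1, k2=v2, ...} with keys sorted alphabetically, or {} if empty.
Answer: {x=-24, y=-21, z=43}

Derivation:
  after event 1 (t=2: SET z = 9): {z=9}
  after event 2 (t=3: SET y = 20): {y=20, z=9}
  after event 3 (t=7: DEC x by 11): {x=-11, y=20, z=9}
  after event 4 (t=10: SET y = 13): {x=-11, y=13, z=9}
  after event 5 (t=11: SET y = -19): {x=-11, y=-19, z=9}
  after event 6 (t=14: DEC x by 14): {x=-25, y=-19, z=9}
  after event 7 (t=17: SET z = -10): {x=-25, y=-19, z=-10}
  after event 8 (t=27: DEC y by 2): {x=-25, y=-21, z=-10}
  after event 9 (t=29: SET z = 43): {x=-25, y=-21, z=43}
  after event 10 (t=35: INC x by 1): {x=-24, y=-21, z=43}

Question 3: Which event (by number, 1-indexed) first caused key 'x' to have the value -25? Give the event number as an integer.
Answer: 6

Derivation:
Looking for first event where x becomes -25:
  event 3: x = -11
  event 4: x = -11
  event 5: x = -11
  event 6: x -11 -> -25  <-- first match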